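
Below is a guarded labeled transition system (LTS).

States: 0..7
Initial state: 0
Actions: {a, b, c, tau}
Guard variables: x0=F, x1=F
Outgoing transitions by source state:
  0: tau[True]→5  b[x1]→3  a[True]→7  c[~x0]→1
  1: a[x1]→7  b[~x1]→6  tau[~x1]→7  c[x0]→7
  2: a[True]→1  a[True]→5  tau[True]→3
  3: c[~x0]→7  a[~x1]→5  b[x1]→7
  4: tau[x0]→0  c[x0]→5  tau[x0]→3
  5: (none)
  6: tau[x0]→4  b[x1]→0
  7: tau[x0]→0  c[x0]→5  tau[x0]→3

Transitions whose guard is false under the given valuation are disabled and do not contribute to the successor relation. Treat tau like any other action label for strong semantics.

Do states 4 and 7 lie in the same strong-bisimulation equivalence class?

Answer: BISIMILAR

Working:
Compute ~ classes (split until stable):
  round 0: {{0,1,2,3,4,5,6,7}}
  round 1: {{0},{1},{2},{3},{4,5,6,7}}
Fixed point at round 2; 5 class(es).
class of 4: {4,5,6,7}; class of 7: {4,5,6,7}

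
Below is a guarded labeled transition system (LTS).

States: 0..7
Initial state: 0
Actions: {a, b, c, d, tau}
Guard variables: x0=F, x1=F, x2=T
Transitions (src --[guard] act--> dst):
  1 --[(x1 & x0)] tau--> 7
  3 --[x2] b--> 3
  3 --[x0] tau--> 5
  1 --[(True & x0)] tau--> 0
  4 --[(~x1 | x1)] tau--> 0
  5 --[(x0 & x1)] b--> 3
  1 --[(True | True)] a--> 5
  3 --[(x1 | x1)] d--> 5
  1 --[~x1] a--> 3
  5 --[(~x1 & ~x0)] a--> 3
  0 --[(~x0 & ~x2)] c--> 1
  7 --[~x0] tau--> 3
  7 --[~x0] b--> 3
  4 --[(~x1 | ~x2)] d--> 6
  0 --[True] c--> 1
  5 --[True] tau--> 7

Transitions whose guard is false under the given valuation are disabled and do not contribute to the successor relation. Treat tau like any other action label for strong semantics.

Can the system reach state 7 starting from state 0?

Answer: REACHABLE

Analysis:
Guard filter leaves 10 enabled edge(s).
Layer 0: {0}
Layer 1: {1}  total {0,1}
Layer 2: {3,5}  total {0,1,3,5}
Layer 3: {7}  total {0,1,3,5,7}
Reachable = {0,1,3,5,7}
trace reaching 7: c·a·tau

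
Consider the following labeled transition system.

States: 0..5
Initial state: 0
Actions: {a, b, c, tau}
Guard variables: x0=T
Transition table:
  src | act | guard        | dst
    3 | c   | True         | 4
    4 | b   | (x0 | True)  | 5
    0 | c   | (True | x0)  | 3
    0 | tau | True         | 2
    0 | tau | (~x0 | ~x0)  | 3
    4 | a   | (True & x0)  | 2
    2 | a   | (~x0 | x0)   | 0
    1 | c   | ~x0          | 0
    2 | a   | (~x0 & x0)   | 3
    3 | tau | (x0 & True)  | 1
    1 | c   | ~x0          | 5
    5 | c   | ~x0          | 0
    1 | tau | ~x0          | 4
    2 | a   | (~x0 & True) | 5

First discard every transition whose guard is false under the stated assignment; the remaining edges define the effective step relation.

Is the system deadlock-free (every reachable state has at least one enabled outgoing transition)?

Answer: DEADLOCK at state 1

Working:
R = {0,1,2,3,4,5}
  0: c→3  tau→2  [2 exit(s)]
  1: ∅  [no exit]
  2: a→0  [1 exit(s)]
  3: c→4  tau→1  [2 exit(s)]
  4: a→2  b→5  [2 exit(s)]
  5: ∅  [no exit]
witness 1: c·tau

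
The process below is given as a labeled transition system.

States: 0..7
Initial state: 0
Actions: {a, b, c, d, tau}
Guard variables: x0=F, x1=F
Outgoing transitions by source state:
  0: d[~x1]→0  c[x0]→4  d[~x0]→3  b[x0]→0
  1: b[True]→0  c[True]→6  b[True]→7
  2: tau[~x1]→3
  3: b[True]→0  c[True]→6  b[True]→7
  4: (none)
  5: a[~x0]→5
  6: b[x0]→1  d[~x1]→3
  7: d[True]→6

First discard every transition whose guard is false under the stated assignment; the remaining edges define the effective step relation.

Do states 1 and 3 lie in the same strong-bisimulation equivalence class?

Answer: BISIMILAR

Working:
Bisimulation quotient by refinement:
  π0 = {{0,1,2,3,4,5,6,7}}
  π1 = {{0,6,7},{1,3},{2},{4},{5}}
  π2 = {{0},{1,3},{2},{4},{5},{6},{7}}
stable after 3 split(s): 7 block(s)
1∈{1,3}, 3∈{1,3}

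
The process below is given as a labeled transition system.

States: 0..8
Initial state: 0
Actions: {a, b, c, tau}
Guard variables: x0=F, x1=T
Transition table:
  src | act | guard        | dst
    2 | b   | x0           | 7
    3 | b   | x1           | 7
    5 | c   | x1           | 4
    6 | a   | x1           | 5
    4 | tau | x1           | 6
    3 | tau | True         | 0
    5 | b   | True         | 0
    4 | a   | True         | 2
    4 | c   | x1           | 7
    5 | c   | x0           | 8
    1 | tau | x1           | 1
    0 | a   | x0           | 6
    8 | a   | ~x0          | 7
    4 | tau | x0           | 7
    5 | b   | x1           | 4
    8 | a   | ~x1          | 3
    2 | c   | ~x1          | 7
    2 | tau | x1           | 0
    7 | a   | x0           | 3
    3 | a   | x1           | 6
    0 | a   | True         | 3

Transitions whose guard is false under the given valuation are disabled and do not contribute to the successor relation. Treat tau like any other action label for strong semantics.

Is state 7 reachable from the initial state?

Answer: REACHABLE

Working:
Guard filter leaves 14 enabled edge(s).
Layer 0: {0}
Layer 1: {3}  now seen {0,3}
Layer 2: {6,7}  now seen {0,3,6,7}
Layer 3: {5}  now seen {0,3,5,6,7}
Layer 4: {4}  now seen {0,3,4,5,6,7}
Layer 5: {2}  now seen {0,2,3,4,5,6,7}
R = {0,2,3,4,5,6,7}
Path to 7: a·b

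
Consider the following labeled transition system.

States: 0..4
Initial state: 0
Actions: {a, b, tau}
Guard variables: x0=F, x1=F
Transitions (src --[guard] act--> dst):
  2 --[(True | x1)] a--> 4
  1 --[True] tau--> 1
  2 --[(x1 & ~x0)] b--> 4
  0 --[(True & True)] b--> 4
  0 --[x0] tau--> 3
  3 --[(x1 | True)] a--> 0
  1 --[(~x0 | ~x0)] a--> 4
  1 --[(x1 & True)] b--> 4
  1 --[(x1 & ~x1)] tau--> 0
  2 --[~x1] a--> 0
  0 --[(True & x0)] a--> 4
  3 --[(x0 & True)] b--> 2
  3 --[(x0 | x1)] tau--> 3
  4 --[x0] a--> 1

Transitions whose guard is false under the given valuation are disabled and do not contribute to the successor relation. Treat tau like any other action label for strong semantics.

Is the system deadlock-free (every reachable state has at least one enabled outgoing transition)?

Reach set: {0,4}
  0: b→4  [1 out]
  4: ∅  [STUCK]
trace reaching 4: b

Answer: DEADLOCK at state 4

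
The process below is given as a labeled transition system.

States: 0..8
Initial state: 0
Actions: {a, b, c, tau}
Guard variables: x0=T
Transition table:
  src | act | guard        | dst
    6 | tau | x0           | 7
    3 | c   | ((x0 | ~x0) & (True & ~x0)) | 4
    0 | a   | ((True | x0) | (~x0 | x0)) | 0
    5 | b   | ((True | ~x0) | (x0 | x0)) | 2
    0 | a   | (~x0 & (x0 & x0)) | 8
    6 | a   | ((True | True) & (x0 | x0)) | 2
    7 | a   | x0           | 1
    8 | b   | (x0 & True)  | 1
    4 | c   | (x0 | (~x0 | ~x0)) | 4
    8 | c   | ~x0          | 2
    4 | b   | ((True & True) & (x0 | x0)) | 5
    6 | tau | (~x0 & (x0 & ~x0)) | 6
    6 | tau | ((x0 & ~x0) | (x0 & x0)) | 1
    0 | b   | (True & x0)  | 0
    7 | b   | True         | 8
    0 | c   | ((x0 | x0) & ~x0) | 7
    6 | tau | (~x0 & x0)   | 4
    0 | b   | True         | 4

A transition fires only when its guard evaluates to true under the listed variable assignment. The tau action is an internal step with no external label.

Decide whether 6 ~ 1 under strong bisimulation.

Refine partition for ~:
  π0 = {{0,1,2,3,4,5,6,7,8}}
  π1 = {{0,7},{1,2,3},{4},{5,8},{6}}
  π2 = {{0},{1,2,3},{4},{5,8},{6},{7}}
6 equivalence class(es) (converged in 3)
class of 6: {6}; class of 1: {1,2,3}

Answer: NOT BISIMILAR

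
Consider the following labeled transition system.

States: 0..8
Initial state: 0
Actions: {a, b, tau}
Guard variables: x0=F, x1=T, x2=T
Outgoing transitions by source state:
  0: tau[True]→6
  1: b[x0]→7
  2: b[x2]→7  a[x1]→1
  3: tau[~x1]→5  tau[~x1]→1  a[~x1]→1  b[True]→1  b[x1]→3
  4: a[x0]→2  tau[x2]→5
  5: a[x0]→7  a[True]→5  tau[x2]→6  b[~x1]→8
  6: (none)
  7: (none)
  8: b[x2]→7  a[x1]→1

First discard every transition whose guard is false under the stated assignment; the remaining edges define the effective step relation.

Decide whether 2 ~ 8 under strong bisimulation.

Answer: BISIMILAR

Analysis:
Refine partition for ~:
  P[0] = {{0,1,2,3,4,5,6,7,8}}
  P[1] = {{0,4},{1,6,7},{2,8},{3},{5}}
  P[2] = {{0},{1,6,7},{2,8},{3},{4},{5}}
Fixed point at round 3; 6 class(es).
[2]={2,8}  [8]={2,8}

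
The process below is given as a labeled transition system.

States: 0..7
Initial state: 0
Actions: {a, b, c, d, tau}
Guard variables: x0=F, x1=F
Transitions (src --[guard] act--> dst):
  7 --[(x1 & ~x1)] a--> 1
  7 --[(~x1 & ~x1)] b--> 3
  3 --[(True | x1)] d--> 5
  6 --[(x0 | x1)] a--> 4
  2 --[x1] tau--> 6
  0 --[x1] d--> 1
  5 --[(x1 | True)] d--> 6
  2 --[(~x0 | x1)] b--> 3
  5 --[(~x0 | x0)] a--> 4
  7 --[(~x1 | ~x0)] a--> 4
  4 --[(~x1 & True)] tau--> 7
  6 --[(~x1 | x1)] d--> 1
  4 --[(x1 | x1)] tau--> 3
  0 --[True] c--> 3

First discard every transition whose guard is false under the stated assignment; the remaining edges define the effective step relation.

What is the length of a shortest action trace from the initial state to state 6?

Answer: 3

Working:
Layered search for 6:
  depth 0: {0}
  depth 1: {3}
  depth 2: {5}
  depth 3: {4,6}
6 enters at depth 3; path c·d·d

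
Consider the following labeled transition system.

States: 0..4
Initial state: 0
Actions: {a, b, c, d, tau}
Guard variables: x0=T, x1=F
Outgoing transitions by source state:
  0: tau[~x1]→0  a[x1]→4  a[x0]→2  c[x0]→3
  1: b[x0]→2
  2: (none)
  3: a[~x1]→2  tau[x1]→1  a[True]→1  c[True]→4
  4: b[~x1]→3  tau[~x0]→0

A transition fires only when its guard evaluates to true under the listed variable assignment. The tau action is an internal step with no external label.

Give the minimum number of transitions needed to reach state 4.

BFS to 4:
  depth 0: {0}
  depth 1: {2,3}
  depth 2: {1,4}
4 enters at depth 2; path c·c

Answer: 2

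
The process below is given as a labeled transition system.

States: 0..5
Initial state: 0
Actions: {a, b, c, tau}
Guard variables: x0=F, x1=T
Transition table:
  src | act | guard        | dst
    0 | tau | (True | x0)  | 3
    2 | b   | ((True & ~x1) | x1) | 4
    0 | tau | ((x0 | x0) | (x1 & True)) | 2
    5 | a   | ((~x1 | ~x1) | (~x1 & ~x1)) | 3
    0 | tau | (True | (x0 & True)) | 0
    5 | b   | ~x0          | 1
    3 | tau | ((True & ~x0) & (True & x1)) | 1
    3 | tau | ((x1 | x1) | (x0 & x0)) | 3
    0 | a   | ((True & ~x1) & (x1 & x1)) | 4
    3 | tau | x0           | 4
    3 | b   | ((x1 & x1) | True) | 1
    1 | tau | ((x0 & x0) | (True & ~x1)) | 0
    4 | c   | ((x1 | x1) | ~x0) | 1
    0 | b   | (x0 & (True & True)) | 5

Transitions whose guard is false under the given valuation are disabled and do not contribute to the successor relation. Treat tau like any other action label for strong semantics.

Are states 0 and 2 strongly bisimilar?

Bisimulation quotient by refinement:
  π0 = {{0,1,2,3,4,5}}
  π1 = {{0},{1},{2,5},{3},{4}}
  π2 = {{0},{1},{2},{3},{4},{5}}
Fixed point at round 3; 6 class(es).
class of 0: {0}; class of 2: {2}

Answer: NOT BISIMILAR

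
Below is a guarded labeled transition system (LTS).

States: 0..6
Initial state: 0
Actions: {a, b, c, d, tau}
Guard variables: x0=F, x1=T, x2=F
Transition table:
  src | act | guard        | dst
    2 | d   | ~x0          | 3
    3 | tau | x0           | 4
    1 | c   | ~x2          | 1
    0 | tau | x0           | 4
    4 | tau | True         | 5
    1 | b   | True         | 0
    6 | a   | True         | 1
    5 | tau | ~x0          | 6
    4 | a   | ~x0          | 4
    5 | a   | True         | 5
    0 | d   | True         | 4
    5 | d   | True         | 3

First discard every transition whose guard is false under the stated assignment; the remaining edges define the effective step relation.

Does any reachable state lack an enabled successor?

Reach set: {0,1,3,4,5,6}
  0: d→4  [deg 1]
  1: b→0  c→1  [deg 2]
  3: ∅  [no exit]
  4: a→4  tau→5  [deg 2]
  5: a→5  d→3  tau→6  [deg 3]
  6: a→1  [deg 1]
trace reaching 3: d·tau·d

Answer: DEADLOCK at state 3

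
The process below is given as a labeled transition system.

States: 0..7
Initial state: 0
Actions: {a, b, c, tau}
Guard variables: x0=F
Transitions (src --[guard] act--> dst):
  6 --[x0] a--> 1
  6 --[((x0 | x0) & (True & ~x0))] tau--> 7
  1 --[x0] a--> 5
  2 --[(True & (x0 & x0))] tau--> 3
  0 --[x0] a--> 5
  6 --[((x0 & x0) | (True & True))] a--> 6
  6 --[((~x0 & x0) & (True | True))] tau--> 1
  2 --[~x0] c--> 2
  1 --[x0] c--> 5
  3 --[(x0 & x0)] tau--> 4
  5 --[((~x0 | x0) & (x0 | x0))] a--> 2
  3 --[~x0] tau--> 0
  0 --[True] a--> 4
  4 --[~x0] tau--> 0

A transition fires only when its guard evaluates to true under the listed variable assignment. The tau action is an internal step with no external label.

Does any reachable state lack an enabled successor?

Answer: DEADLOCK-FREE

Analysis:
Reachable = {0,4}
  0: a→4  [1 out]
  4: tau→0  [1 out]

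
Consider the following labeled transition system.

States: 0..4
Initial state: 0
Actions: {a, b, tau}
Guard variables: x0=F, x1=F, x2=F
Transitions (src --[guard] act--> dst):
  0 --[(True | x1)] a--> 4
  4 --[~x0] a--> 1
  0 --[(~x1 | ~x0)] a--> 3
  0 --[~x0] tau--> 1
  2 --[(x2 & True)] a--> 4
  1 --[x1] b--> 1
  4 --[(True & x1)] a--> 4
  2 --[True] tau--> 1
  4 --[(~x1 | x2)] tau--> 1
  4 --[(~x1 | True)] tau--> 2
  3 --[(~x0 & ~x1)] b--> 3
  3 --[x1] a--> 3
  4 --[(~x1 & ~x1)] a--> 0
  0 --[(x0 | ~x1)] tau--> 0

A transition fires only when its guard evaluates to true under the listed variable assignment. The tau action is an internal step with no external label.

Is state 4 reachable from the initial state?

10 transition(s) survive guard evaluation.
L0 = {0}
L1 = {1,3,4}  cumulative {0,1,3,4}
L2 = {2}  cumulative {0,1,2,3,4}
R = {0,1,2,3,4}
trace reaching 4: a

Answer: REACHABLE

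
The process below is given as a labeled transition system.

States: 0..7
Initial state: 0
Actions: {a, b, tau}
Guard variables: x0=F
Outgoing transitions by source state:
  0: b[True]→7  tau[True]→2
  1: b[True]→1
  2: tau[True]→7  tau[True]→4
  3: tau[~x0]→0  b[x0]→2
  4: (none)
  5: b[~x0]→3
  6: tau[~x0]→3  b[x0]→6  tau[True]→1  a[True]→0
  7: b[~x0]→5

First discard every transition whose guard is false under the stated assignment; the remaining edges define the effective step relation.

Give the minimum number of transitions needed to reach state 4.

Answer: 2

Analysis:
Breadth-first toward 4:
  Layer 0: {0}
  Layer 1: {2,7}
  Layer 2: {4,5}
first hit 4 at d=2 via tau·tau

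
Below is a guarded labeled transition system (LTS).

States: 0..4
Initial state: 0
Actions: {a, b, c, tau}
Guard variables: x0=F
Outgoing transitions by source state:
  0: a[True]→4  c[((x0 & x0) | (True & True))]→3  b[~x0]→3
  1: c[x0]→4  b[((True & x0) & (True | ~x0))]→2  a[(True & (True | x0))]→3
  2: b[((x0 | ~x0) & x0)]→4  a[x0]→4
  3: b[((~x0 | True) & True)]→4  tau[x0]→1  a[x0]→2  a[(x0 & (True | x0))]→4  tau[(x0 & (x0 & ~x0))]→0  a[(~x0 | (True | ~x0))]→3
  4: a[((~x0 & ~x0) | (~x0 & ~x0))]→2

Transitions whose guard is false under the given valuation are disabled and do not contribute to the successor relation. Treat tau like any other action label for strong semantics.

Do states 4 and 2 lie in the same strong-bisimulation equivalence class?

Refine partition for ~:
  π0 = {{0,1,2,3,4}}
  π1 = {{0},{1,4},{2},{3}}
  π2 = {{0},{1},{2},{3},{4}}
Fixed point at round 3; 5 class(es).
[4]={4}  [2]={2}

Answer: NOT BISIMILAR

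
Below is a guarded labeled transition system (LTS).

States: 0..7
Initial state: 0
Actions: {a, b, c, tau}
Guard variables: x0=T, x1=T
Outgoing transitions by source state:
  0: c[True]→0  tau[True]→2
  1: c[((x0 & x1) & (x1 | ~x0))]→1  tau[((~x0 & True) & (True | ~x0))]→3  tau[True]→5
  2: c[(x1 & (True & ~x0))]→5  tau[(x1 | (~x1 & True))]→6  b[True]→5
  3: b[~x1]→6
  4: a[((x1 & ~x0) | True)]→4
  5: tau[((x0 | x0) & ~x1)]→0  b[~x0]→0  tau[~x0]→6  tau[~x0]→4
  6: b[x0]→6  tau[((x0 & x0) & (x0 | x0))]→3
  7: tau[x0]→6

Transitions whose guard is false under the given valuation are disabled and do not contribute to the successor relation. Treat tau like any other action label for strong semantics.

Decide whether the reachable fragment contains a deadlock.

Reach set: {0,2,3,5,6}
  0: c→0  tau→2  [2 exit(s)]
  2: b→5  tau→6  [2 exit(s)]
  3: ∅  [no exit]
  5: ∅  [no exit]
  6: b→6  tau→3  [2 exit(s)]
Path to 3: tau·tau·tau

Answer: DEADLOCK at state 3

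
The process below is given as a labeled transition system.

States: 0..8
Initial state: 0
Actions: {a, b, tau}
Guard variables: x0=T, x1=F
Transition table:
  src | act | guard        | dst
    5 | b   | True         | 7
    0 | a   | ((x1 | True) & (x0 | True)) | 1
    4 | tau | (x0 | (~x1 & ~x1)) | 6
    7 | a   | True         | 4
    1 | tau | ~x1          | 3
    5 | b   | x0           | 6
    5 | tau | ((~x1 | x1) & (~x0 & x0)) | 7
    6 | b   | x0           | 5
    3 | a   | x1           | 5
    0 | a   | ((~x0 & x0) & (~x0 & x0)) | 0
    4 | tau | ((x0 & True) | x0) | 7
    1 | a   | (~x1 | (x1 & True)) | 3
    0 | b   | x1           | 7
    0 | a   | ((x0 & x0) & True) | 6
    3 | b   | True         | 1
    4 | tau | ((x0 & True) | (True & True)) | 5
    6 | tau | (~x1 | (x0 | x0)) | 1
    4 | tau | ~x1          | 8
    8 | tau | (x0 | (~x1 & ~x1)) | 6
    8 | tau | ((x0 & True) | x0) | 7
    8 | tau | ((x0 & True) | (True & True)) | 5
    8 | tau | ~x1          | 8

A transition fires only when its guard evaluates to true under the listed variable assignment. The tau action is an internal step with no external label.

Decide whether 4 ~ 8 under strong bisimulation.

Compute ~ classes (split until stable):
  P[0] = {{0,1,2,3,4,5,6,7,8}}
  P[1] = {{0,7},{1},{2},{3,5},{4,8},{6}}
  P[2] = {{0},{1},{2},{3},{4,8},{5},{6},{7}}
8 equivalence class(es) (converged in 3)
4∈{4,8}, 8∈{4,8}

Answer: BISIMILAR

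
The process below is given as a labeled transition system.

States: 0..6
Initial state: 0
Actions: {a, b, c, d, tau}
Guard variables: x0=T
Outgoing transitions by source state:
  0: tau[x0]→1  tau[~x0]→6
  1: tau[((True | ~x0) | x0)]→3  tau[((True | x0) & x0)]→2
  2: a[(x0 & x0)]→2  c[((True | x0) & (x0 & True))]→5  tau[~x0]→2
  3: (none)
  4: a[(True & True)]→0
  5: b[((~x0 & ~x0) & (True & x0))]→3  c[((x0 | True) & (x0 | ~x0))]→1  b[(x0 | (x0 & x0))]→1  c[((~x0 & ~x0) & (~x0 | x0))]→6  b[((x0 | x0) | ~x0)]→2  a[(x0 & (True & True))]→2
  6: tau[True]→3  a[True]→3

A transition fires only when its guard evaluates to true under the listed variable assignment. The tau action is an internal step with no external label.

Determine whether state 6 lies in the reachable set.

12 transition(s) survive guard evaluation.
depth 0: {0}
depth 1: {1}  now seen {0,1}
depth 2: {2,3}  now seen {0,1,2,3}
depth 3: {5}  now seen {0,1,2,3,5}
Reachable = {0,1,2,3,5}

Answer: UNREACHABLE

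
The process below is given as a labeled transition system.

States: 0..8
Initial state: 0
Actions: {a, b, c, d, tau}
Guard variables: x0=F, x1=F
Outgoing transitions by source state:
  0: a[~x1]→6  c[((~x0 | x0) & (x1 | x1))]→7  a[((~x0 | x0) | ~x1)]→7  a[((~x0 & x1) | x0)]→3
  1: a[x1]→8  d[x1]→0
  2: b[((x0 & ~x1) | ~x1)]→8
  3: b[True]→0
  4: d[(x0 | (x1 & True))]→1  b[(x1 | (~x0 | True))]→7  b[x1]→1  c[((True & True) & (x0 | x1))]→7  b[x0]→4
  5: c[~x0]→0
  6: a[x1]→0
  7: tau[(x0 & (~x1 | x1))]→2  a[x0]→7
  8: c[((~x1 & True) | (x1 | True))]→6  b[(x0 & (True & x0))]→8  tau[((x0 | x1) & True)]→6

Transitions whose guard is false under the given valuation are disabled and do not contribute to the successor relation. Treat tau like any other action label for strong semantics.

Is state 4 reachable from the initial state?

Answer: UNREACHABLE

Working:
Guard filter leaves 7 enabled edge(s).
Layer 0: {0}
Layer 1: {6,7}  total {0,6,7}
Reach set: {0,6,7}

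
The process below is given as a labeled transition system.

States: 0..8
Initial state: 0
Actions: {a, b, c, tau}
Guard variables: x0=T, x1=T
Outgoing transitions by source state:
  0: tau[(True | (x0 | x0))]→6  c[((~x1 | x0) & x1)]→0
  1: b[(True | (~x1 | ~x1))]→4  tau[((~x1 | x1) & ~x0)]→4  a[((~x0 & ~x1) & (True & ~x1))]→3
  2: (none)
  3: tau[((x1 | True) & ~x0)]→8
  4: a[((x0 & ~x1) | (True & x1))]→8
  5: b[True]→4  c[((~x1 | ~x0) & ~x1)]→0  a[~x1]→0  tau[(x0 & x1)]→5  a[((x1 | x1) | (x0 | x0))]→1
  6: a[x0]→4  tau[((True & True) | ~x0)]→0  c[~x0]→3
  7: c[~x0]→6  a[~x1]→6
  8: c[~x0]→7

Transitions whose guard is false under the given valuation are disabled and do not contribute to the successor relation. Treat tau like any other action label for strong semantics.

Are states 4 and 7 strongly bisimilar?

Answer: NOT BISIMILAR

Working:
Refine partition for ~:
  π0 = {{0,1,2,3,4,5,6,7,8}}
  π1 = {{0},{1},{2,3,7,8},{4},{5},{6}}
Fixed point at round 2; 6 class(es).
4∈{4}, 7∈{2,3,7,8}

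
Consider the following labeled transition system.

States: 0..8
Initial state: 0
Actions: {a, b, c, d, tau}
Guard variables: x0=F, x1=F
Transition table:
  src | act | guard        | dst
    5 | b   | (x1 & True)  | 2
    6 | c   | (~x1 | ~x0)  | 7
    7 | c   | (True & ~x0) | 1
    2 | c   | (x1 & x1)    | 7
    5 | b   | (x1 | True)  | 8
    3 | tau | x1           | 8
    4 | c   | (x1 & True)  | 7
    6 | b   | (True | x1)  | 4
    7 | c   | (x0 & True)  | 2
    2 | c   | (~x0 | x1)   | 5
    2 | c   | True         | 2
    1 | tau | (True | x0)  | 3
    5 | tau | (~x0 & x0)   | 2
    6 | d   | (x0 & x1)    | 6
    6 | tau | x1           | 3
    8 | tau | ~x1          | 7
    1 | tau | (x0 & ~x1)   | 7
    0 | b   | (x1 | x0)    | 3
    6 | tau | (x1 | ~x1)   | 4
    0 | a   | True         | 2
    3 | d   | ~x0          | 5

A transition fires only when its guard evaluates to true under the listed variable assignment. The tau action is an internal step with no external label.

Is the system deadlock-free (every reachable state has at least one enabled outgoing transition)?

Reachable = {0,1,2,3,5,7,8}
  0: a→2  [1 out]
  1: tau→3  [1 out]
  2: c→2  c→5  [2 out]
  3: d→5  [1 out]
  5: b→8  [1 out]
  7: c→1  [1 out]
  8: tau→7  [1 out]

Answer: DEADLOCK-FREE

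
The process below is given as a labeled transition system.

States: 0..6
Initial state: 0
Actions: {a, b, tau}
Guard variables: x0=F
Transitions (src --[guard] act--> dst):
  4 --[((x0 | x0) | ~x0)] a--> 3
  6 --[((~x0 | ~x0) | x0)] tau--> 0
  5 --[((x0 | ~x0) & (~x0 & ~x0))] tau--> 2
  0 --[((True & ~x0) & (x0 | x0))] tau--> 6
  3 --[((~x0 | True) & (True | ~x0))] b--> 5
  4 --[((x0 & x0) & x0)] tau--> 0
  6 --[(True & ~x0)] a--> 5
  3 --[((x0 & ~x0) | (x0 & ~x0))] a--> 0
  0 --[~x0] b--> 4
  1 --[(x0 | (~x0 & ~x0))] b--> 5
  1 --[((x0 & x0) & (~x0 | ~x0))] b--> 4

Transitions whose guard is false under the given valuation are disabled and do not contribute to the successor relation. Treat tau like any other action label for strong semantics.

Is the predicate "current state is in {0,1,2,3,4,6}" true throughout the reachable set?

Answer: INVARIANT VIOLATED at state 5

Analysis:
Inv-set: {0,1,2,3,4,6}
Reach set: {0,2,3,4,5}
  0: safe
  2: safe
  3: safe
  4: safe
  5: outside
reach 5 via b·a·b — violates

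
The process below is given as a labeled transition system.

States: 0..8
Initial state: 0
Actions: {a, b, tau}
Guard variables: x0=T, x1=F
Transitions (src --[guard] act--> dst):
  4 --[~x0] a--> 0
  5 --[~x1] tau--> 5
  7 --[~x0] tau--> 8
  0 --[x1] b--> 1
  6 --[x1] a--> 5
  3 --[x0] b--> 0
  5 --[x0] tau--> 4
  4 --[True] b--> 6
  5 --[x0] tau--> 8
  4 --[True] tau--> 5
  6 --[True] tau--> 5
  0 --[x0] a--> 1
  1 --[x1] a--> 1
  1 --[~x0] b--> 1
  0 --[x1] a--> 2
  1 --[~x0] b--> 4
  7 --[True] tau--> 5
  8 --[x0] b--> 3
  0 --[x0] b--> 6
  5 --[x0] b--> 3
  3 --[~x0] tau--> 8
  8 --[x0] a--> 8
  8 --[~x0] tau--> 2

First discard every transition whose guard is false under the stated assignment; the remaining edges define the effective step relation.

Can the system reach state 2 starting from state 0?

Guard filter leaves 13 enabled edge(s).
Layer 0: {0}
Layer 1: {1,6}  cumulative {0,1,6}
Layer 2: {5}  cumulative {0,1,5,6}
Layer 3: {3,4,8}  cumulative {0,1,3,4,5,6,8}
R = {0,1,3,4,5,6,8}

Answer: UNREACHABLE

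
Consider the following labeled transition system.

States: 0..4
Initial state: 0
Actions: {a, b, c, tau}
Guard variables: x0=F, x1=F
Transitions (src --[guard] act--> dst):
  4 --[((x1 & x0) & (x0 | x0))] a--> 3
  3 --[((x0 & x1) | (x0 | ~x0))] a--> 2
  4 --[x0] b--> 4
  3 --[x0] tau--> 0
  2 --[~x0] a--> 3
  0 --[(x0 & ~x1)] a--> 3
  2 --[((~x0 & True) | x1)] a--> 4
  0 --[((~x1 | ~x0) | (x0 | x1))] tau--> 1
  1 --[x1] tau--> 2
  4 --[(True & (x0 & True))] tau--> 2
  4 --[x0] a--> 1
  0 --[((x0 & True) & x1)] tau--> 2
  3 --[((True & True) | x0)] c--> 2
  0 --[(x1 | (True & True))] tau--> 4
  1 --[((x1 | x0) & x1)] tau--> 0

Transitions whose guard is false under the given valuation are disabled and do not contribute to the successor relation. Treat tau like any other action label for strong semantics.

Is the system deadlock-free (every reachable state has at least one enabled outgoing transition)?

Answer: DEADLOCK at state 1

Trace:
R = {0,1,4}
  0: tau→1  tau→4  [2 exit(s)]
  1: ∅  [no exit]
  4: ∅  [no exit]
Path to 1: tau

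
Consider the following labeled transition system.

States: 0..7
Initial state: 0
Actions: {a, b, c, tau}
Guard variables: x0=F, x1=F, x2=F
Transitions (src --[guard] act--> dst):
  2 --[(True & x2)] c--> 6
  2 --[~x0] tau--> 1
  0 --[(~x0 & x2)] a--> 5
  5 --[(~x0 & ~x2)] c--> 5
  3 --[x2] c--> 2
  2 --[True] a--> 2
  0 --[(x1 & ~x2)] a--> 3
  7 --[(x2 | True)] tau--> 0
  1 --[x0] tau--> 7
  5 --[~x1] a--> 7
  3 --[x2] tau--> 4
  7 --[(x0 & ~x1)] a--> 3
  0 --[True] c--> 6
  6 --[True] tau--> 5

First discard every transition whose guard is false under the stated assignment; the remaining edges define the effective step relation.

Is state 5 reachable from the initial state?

Answer: REACHABLE

Trace:
After dropping false guards: 7 live edges.
depth 0: {0}
depth 1: {6}  cumulative {0,6}
depth 2: {5}  cumulative {0,5,6}
depth 3: {7}  cumulative {0,5,6,7}
Reachable = {0,5,6,7}
witness 5: c·tau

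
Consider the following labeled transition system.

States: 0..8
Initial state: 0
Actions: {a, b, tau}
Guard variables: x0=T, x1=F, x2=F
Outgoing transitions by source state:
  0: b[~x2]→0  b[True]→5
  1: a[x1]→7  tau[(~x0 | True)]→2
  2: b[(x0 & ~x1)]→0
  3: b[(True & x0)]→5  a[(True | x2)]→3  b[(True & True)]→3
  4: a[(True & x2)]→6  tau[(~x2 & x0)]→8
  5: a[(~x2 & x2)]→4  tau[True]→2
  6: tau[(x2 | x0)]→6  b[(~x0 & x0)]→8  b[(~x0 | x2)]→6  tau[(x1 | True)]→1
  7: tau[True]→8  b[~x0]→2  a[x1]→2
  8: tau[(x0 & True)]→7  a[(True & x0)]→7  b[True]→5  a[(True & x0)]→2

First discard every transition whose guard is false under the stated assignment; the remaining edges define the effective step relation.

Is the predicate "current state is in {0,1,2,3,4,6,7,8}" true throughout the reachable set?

Answer: INVARIANT VIOLATED at state 5

Analysis:
Safe = {0,1,2,3,4,6,7,8}
Reach set: {0,2,5}
  0: safe
  2: safe
  5: outside
reach 5 via b — violates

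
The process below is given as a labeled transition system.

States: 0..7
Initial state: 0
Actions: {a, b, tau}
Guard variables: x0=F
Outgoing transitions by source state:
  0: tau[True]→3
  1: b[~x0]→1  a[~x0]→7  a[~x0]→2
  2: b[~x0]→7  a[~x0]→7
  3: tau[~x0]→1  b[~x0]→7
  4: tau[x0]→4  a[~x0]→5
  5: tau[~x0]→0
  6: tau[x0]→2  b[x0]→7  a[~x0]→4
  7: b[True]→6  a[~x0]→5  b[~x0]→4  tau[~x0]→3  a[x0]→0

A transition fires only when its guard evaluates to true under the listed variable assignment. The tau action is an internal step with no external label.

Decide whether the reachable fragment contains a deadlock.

Answer: DEADLOCK-FREE

Analysis:
R = {0,1,2,3,4,5,6,7}
  0: tau→3  [1 exit(s)]
  1: a→2  a→7  b→1  [3 exit(s)]
  2: a→7  b→7  [2 exit(s)]
  3: b→7  tau→1  [2 exit(s)]
  4: a→5  [1 exit(s)]
  5: tau→0  [1 exit(s)]
  6: a→4  [1 exit(s)]
  7: a→5  b→4  b→6  tau→3  [4 exit(s)]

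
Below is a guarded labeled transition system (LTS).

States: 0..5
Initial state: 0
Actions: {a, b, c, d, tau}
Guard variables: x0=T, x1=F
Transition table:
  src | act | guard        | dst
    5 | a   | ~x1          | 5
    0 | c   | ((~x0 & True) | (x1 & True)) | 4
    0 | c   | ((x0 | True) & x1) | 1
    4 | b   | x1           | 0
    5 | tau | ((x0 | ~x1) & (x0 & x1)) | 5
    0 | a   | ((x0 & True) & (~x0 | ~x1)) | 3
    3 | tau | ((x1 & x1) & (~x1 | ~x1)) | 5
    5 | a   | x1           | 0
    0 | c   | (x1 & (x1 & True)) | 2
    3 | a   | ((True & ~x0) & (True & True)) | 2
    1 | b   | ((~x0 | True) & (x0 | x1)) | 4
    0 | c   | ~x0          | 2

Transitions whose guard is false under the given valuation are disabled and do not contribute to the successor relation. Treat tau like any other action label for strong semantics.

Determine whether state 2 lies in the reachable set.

Answer: UNREACHABLE

Trace:
After dropping false guards: 3 live edges.
depth 0: {0}
depth 1: {3}  total {0,3}
Reach set: {0,3}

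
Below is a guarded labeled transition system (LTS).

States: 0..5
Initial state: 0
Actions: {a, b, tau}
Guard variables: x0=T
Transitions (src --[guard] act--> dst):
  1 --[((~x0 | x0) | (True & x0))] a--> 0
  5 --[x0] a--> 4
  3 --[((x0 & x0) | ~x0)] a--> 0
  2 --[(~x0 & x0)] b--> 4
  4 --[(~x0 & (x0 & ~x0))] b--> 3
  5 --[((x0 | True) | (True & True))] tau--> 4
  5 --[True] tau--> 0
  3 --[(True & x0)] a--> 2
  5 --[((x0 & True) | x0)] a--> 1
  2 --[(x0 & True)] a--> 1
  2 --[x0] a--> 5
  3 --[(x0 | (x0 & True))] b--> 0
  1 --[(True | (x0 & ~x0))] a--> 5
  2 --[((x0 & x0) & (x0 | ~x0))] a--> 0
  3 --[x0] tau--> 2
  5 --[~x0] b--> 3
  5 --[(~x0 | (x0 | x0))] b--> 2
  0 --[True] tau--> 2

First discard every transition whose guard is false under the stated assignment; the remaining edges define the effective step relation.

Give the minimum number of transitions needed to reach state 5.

BFS to 5:
  Layer 0: {0}
  Layer 1: {2}
  Layer 2: {1,5}
depth(5)=2, e.g. tau·a

Answer: 2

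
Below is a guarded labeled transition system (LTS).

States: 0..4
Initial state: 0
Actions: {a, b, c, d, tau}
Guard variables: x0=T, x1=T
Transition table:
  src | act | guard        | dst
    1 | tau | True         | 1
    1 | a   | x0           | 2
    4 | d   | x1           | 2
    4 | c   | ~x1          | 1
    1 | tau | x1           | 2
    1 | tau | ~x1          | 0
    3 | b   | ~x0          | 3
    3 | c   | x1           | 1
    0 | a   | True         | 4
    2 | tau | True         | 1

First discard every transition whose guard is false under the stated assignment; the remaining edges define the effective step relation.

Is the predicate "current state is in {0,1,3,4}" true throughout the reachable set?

Safe = {0,1,3,4}
Reach set: {0,1,2,4}
  0: safe
  1: safe
  2: outside
  4: safe
counterexample path to 2: a·d

Answer: INVARIANT VIOLATED at state 2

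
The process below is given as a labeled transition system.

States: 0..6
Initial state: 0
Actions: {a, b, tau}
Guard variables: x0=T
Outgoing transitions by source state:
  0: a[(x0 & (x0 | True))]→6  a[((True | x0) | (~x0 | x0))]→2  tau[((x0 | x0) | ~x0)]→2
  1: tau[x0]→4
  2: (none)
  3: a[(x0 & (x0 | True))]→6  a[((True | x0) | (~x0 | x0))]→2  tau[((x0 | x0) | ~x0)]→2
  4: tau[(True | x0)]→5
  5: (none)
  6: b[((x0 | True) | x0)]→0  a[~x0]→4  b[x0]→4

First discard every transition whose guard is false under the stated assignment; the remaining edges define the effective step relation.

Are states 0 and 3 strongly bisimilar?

Answer: BISIMILAR

Trace:
Compute ~ classes (split until stable):
  round 0: {{0,1,2,3,4,5,6}}
  round 1: {{0,3},{1,4},{2,5},{6}}
  round 2: {{0,3},{1},{2,5},{4},{6}}
5 equivalence class(es) (converged in 3)
0∈{0,3}, 3∈{0,3}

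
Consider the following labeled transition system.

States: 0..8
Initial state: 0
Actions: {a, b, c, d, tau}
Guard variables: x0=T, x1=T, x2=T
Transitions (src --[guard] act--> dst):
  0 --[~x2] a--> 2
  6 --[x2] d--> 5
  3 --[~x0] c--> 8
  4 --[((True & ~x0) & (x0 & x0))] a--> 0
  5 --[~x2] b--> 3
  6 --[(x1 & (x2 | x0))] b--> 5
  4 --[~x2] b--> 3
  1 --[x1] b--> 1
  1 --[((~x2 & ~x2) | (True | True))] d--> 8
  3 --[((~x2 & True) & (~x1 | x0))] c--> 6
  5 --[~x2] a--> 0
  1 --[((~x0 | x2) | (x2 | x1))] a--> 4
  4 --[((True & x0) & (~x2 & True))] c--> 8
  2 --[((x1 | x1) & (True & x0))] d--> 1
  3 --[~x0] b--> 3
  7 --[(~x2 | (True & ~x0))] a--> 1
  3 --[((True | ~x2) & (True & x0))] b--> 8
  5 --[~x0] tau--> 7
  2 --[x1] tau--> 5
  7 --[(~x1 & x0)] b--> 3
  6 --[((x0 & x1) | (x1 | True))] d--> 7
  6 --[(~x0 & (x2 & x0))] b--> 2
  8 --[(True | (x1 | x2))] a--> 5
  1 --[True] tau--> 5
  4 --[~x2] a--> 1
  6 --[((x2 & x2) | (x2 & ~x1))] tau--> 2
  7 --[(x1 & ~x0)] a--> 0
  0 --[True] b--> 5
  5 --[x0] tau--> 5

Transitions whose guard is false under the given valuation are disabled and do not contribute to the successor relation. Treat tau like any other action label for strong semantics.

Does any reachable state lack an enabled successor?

Answer: DEADLOCK-FREE

Analysis:
Reach set: {0,5}
  0: b→5  [1 exit(s)]
  5: tau→5  [1 exit(s)]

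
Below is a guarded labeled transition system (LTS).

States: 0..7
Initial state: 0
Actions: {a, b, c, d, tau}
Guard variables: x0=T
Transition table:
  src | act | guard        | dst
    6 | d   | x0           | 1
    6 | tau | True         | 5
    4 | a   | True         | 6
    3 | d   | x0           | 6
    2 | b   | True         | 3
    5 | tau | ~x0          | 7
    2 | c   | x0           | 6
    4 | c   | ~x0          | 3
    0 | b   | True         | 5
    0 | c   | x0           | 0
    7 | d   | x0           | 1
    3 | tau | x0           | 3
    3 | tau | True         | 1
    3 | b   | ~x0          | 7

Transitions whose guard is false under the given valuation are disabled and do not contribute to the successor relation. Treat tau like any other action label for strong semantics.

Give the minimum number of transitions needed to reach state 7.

Answer: UNREACHABLE

Analysis:
Breadth-first toward 7:
  L0 = {0}
  L1 = {5}
7 never appears.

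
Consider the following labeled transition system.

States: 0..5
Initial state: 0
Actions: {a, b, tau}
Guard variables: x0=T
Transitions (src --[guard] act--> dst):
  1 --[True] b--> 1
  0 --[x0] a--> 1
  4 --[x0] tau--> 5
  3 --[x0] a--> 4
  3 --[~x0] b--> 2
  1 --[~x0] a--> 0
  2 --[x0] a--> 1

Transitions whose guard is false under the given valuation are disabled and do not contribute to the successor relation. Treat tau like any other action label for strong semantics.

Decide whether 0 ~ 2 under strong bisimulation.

Answer: BISIMILAR

Analysis:
Refine partition for ~:
  P[0] = {{0,1,2,3,4,5}}
  P[1] = {{0,2,3},{1},{4},{5}}
  P[2] = {{0,2},{1},{3},{4},{5}}
Fixed point at round 3; 5 class(es).
[0]={0,2}  [2]={0,2}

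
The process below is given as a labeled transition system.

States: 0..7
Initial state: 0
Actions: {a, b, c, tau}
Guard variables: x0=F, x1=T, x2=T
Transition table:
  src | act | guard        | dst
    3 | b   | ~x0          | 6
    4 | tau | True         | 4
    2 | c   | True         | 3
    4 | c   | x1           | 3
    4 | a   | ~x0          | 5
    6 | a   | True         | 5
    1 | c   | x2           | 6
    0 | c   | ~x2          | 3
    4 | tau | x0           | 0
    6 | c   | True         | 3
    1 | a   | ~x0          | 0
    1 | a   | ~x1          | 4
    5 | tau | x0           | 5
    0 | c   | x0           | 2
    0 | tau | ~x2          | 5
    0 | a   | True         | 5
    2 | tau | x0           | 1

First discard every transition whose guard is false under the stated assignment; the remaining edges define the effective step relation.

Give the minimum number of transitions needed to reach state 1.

Answer: UNREACHABLE

Working:
BFS to 1:
  Layer 0: {0}
  Layer 1: {5}
1 never appears.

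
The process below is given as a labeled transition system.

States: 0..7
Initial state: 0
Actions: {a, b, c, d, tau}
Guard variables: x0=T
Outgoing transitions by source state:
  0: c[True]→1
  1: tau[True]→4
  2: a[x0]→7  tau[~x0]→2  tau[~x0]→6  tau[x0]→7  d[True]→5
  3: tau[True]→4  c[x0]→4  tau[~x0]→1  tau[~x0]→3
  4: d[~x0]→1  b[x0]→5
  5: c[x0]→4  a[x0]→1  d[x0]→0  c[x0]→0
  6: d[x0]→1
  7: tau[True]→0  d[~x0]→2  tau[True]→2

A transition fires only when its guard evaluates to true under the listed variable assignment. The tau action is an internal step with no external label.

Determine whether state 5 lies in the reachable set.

Answer: REACHABLE

Working:
15 transition(s) survive guard evaluation.
depth 0: {0}
depth 1: {1}  now seen {0,1}
depth 2: {4}  now seen {0,1,4}
depth 3: {5}  now seen {0,1,4,5}
Reach set: {0,1,4,5}
trace reaching 5: c·tau·b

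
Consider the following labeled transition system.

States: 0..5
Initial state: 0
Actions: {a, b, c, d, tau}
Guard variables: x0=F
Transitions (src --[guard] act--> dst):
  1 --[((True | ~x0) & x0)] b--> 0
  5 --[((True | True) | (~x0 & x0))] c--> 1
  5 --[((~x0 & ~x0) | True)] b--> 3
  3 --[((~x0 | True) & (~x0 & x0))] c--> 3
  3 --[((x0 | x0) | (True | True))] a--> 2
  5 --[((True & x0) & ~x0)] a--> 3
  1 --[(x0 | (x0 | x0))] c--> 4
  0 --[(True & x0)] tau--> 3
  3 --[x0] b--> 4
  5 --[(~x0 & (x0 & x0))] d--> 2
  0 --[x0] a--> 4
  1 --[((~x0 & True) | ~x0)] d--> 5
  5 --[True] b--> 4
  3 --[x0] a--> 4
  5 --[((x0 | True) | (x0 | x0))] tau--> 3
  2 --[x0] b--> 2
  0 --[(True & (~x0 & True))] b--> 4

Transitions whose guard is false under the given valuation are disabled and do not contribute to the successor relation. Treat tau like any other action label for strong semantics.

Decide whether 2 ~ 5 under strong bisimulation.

Refine partition for ~:
  round 0: {{0,1,2,3,4,5}}
  round 1: {{0},{1},{2,4},{3},{5}}
5 equivalence class(es) (converged in 2)
class of 2: {2,4}; class of 5: {5}

Answer: NOT BISIMILAR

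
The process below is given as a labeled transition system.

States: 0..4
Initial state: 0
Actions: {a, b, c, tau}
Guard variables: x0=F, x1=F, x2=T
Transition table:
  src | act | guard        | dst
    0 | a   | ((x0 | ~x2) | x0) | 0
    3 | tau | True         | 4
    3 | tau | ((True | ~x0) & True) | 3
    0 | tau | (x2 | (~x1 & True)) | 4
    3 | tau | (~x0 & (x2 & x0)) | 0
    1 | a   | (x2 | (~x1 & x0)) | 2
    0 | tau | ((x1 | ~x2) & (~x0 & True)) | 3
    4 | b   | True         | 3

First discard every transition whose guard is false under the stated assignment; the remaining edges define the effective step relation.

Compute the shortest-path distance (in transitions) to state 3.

Answer: 2

Trace:
Breadth-first toward 3:
  L0 = {0}
  L1 = {4}
  L2 = {3}
first hit 3 at d=2 via tau·b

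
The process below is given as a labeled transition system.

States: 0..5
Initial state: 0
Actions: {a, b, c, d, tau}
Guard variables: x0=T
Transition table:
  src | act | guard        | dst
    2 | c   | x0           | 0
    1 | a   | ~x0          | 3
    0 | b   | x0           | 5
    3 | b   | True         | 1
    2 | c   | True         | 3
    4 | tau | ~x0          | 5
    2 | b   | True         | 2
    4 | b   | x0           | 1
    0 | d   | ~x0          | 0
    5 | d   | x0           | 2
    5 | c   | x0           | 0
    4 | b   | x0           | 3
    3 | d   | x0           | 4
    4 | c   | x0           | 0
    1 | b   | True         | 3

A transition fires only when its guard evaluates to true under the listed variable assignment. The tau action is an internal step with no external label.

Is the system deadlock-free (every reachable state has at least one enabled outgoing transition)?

Reach set: {0,1,2,3,4,5}
  0: b→5  [1 out]
  1: b→3  [1 out]
  2: b→2  c→0  c→3  [3 out]
  3: b→1  d→4  [2 out]
  4: b→1  b→3  c→0  [3 out]
  5: c→0  d→2  [2 out]

Answer: DEADLOCK-FREE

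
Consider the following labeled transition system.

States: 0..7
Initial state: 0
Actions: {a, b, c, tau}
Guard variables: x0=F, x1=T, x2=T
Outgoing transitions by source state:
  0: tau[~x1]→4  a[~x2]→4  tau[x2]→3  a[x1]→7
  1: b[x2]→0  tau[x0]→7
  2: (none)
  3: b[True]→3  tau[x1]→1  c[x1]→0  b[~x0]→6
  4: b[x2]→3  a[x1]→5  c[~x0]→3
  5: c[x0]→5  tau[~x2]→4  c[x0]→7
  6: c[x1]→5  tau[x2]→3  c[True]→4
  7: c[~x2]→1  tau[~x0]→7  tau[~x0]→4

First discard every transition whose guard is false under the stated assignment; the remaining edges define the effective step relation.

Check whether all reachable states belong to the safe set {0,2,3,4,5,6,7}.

Answer: INVARIANT VIOLATED at state 1

Trace:
Safe = {0,2,3,4,5,6,7}
Reachable = {0,1,3,4,5,6,7}
  0: ok
  1: VIOLATES
  3: ok
  4: ok
  5: ok
  6: ok
  7: ok
counterexample path to 1: tau·tau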